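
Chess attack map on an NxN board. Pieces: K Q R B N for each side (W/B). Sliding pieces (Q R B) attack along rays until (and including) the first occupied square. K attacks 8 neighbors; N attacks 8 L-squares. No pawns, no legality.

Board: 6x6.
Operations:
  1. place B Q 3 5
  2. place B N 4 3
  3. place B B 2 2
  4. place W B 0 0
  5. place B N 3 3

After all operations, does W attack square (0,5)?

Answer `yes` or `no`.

Answer: no

Derivation:
Op 1: place BQ@(3,5)
Op 2: place BN@(4,3)
Op 3: place BB@(2,2)
Op 4: place WB@(0,0)
Op 5: place BN@(3,3)
Per-piece attacks for W:
  WB@(0,0): attacks (1,1) (2,2) [ray(1,1) blocked at (2,2)]
W attacks (0,5): no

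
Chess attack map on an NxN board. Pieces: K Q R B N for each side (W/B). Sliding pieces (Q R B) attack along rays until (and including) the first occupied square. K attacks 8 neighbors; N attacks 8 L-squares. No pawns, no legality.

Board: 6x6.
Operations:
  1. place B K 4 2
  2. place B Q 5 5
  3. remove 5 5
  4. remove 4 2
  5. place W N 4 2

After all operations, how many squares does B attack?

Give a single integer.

Answer: 0

Derivation:
Op 1: place BK@(4,2)
Op 2: place BQ@(5,5)
Op 3: remove (5,5)
Op 4: remove (4,2)
Op 5: place WN@(4,2)
Per-piece attacks for B:
Union (0 distinct): (none)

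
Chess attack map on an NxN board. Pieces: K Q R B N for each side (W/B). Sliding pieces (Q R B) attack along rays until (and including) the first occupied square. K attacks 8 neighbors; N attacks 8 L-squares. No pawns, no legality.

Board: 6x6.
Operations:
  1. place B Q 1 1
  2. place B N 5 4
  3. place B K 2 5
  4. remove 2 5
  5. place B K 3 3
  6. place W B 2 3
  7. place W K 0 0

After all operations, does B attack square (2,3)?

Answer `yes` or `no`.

Op 1: place BQ@(1,1)
Op 2: place BN@(5,4)
Op 3: place BK@(2,5)
Op 4: remove (2,5)
Op 5: place BK@(3,3)
Op 6: place WB@(2,3)
Op 7: place WK@(0,0)
Per-piece attacks for B:
  BQ@(1,1): attacks (1,2) (1,3) (1,4) (1,5) (1,0) (2,1) (3,1) (4,1) (5,1) (0,1) (2,2) (3,3) (2,0) (0,2) (0,0) [ray(1,1) blocked at (3,3); ray(-1,-1) blocked at (0,0)]
  BK@(3,3): attacks (3,4) (3,2) (4,3) (2,3) (4,4) (4,2) (2,4) (2,2)
  BN@(5,4): attacks (3,5) (4,2) (3,3)
B attacks (2,3): yes

Answer: yes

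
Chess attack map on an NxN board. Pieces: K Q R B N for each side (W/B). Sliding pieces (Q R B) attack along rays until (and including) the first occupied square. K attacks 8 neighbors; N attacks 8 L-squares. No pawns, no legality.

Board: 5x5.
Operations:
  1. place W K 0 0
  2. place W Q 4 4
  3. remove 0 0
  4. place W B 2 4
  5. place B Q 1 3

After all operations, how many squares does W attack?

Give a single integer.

Op 1: place WK@(0,0)
Op 2: place WQ@(4,4)
Op 3: remove (0,0)
Op 4: place WB@(2,4)
Op 5: place BQ@(1,3)
Per-piece attacks for W:
  WB@(2,4): attacks (3,3) (4,2) (1,3) [ray(-1,-1) blocked at (1,3)]
  WQ@(4,4): attacks (4,3) (4,2) (4,1) (4,0) (3,4) (2,4) (3,3) (2,2) (1,1) (0,0) [ray(-1,0) blocked at (2,4)]
Union (11 distinct): (0,0) (1,1) (1,3) (2,2) (2,4) (3,3) (3,4) (4,0) (4,1) (4,2) (4,3)

Answer: 11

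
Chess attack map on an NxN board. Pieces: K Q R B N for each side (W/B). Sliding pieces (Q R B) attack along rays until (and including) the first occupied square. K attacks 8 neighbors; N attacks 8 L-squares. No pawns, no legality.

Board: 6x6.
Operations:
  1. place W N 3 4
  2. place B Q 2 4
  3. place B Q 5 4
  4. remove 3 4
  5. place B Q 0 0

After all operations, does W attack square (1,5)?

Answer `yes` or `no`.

Answer: no

Derivation:
Op 1: place WN@(3,4)
Op 2: place BQ@(2,4)
Op 3: place BQ@(5,4)
Op 4: remove (3,4)
Op 5: place BQ@(0,0)
Per-piece attacks for W:
W attacks (1,5): no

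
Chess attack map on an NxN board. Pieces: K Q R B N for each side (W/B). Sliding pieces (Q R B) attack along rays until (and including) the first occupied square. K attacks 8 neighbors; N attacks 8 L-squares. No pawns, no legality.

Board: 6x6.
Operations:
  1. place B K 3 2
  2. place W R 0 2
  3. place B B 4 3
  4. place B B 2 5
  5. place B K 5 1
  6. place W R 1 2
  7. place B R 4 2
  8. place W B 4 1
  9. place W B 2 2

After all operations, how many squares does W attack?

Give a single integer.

Answer: 22

Derivation:
Op 1: place BK@(3,2)
Op 2: place WR@(0,2)
Op 3: place BB@(4,3)
Op 4: place BB@(2,5)
Op 5: place BK@(5,1)
Op 6: place WR@(1,2)
Op 7: place BR@(4,2)
Op 8: place WB@(4,1)
Op 9: place WB@(2,2)
Per-piece attacks for W:
  WR@(0,2): attacks (0,3) (0,4) (0,5) (0,1) (0,0) (1,2) [ray(1,0) blocked at (1,2)]
  WR@(1,2): attacks (1,3) (1,4) (1,5) (1,1) (1,0) (2,2) (0,2) [ray(1,0) blocked at (2,2); ray(-1,0) blocked at (0,2)]
  WB@(2,2): attacks (3,3) (4,4) (5,5) (3,1) (4,0) (1,3) (0,4) (1,1) (0,0)
  WB@(4,1): attacks (5,2) (5,0) (3,2) (3,0) [ray(-1,1) blocked at (3,2)]
Union (22 distinct): (0,0) (0,1) (0,2) (0,3) (0,4) (0,5) (1,0) (1,1) (1,2) (1,3) (1,4) (1,5) (2,2) (3,0) (3,1) (3,2) (3,3) (4,0) (4,4) (5,0) (5,2) (5,5)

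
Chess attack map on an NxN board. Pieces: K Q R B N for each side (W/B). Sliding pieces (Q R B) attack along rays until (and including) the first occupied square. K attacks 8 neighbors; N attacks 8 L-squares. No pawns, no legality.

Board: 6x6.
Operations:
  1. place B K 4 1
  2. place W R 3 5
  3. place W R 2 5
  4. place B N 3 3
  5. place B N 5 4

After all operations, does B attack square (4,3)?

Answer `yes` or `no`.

Op 1: place BK@(4,1)
Op 2: place WR@(3,5)
Op 3: place WR@(2,5)
Op 4: place BN@(3,3)
Op 5: place BN@(5,4)
Per-piece attacks for B:
  BN@(3,3): attacks (4,5) (5,4) (2,5) (1,4) (4,1) (5,2) (2,1) (1,2)
  BK@(4,1): attacks (4,2) (4,0) (5,1) (3,1) (5,2) (5,0) (3,2) (3,0)
  BN@(5,4): attacks (3,5) (4,2) (3,3)
B attacks (4,3): no

Answer: no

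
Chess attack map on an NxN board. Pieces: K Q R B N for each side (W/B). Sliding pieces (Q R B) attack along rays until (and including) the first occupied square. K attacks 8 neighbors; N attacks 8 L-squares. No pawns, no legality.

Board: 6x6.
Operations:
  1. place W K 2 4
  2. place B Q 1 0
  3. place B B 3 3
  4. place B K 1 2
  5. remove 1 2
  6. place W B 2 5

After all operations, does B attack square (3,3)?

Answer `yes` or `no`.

Op 1: place WK@(2,4)
Op 2: place BQ@(1,0)
Op 3: place BB@(3,3)
Op 4: place BK@(1,2)
Op 5: remove (1,2)
Op 6: place WB@(2,5)
Per-piece attacks for B:
  BQ@(1,0): attacks (1,1) (1,2) (1,3) (1,4) (1,5) (2,0) (3,0) (4,0) (5,0) (0,0) (2,1) (3,2) (4,3) (5,4) (0,1)
  BB@(3,3): attacks (4,4) (5,5) (4,2) (5,1) (2,4) (2,2) (1,1) (0,0) [ray(-1,1) blocked at (2,4)]
B attacks (3,3): no

Answer: no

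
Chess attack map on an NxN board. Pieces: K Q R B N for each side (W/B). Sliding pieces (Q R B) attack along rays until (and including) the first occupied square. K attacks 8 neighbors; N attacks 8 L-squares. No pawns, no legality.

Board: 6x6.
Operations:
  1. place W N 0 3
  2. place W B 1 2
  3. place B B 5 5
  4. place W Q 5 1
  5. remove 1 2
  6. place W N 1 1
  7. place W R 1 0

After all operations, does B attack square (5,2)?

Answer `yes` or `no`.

Op 1: place WN@(0,3)
Op 2: place WB@(1,2)
Op 3: place BB@(5,5)
Op 4: place WQ@(5,1)
Op 5: remove (1,2)
Op 6: place WN@(1,1)
Op 7: place WR@(1,0)
Per-piece attacks for B:
  BB@(5,5): attacks (4,4) (3,3) (2,2) (1,1) [ray(-1,-1) blocked at (1,1)]
B attacks (5,2): no

Answer: no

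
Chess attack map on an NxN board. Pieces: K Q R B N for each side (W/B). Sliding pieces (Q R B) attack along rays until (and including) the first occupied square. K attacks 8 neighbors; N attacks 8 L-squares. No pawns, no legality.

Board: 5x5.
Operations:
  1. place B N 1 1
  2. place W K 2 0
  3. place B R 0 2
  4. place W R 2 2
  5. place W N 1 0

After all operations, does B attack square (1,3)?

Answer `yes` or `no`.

Op 1: place BN@(1,1)
Op 2: place WK@(2,0)
Op 3: place BR@(0,2)
Op 4: place WR@(2,2)
Op 5: place WN@(1,0)
Per-piece attacks for B:
  BR@(0,2): attacks (0,3) (0,4) (0,1) (0,0) (1,2) (2,2) [ray(1,0) blocked at (2,2)]
  BN@(1,1): attacks (2,3) (3,2) (0,3) (3,0)
B attacks (1,3): no

Answer: no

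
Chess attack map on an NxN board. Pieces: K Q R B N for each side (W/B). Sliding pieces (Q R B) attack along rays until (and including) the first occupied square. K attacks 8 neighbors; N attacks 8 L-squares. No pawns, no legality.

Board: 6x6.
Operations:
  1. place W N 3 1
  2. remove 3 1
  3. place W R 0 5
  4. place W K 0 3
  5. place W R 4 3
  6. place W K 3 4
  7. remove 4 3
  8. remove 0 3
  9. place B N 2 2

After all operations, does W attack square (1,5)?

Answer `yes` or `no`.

Op 1: place WN@(3,1)
Op 2: remove (3,1)
Op 3: place WR@(0,5)
Op 4: place WK@(0,3)
Op 5: place WR@(4,3)
Op 6: place WK@(3,4)
Op 7: remove (4,3)
Op 8: remove (0,3)
Op 9: place BN@(2,2)
Per-piece attacks for W:
  WR@(0,5): attacks (0,4) (0,3) (0,2) (0,1) (0,0) (1,5) (2,5) (3,5) (4,5) (5,5)
  WK@(3,4): attacks (3,5) (3,3) (4,4) (2,4) (4,5) (4,3) (2,5) (2,3)
W attacks (1,5): yes

Answer: yes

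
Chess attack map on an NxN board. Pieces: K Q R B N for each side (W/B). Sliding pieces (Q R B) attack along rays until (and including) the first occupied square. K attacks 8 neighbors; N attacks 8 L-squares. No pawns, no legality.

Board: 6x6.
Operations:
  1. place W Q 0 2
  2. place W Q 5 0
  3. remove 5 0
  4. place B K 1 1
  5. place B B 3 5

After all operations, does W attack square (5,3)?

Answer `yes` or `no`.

Answer: no

Derivation:
Op 1: place WQ@(0,2)
Op 2: place WQ@(5,0)
Op 3: remove (5,0)
Op 4: place BK@(1,1)
Op 5: place BB@(3,5)
Per-piece attacks for W:
  WQ@(0,2): attacks (0,3) (0,4) (0,5) (0,1) (0,0) (1,2) (2,2) (3,2) (4,2) (5,2) (1,3) (2,4) (3,5) (1,1) [ray(1,1) blocked at (3,5); ray(1,-1) blocked at (1,1)]
W attacks (5,3): no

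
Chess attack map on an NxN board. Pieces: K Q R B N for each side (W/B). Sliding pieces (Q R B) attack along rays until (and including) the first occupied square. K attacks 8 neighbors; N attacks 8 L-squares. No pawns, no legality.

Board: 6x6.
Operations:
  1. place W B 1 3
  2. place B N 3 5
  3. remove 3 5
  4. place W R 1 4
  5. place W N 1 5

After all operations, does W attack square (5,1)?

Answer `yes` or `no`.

Answer: no

Derivation:
Op 1: place WB@(1,3)
Op 2: place BN@(3,5)
Op 3: remove (3,5)
Op 4: place WR@(1,4)
Op 5: place WN@(1,5)
Per-piece attacks for W:
  WB@(1,3): attacks (2,4) (3,5) (2,2) (3,1) (4,0) (0,4) (0,2)
  WR@(1,4): attacks (1,5) (1,3) (2,4) (3,4) (4,4) (5,4) (0,4) [ray(0,1) blocked at (1,5); ray(0,-1) blocked at (1,3)]
  WN@(1,5): attacks (2,3) (3,4) (0,3)
W attacks (5,1): no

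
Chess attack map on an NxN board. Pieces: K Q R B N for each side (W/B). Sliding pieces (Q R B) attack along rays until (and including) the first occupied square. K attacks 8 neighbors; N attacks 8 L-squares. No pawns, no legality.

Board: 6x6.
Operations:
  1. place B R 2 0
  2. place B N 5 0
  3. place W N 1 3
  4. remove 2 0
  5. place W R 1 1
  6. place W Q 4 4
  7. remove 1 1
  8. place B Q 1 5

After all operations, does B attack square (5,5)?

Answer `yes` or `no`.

Op 1: place BR@(2,0)
Op 2: place BN@(5,0)
Op 3: place WN@(1,3)
Op 4: remove (2,0)
Op 5: place WR@(1,1)
Op 6: place WQ@(4,4)
Op 7: remove (1,1)
Op 8: place BQ@(1,5)
Per-piece attacks for B:
  BQ@(1,5): attacks (1,4) (1,3) (2,5) (3,5) (4,5) (5,5) (0,5) (2,4) (3,3) (4,2) (5,1) (0,4) [ray(0,-1) blocked at (1,3)]
  BN@(5,0): attacks (4,2) (3,1)
B attacks (5,5): yes

Answer: yes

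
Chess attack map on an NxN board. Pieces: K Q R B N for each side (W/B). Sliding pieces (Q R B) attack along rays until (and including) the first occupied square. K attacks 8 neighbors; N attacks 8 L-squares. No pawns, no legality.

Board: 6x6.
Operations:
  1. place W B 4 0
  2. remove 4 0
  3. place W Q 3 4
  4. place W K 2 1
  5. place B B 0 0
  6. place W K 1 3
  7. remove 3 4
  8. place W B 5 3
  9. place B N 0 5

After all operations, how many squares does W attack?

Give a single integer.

Op 1: place WB@(4,0)
Op 2: remove (4,0)
Op 3: place WQ@(3,4)
Op 4: place WK@(2,1)
Op 5: place BB@(0,0)
Op 6: place WK@(1,3)
Op 7: remove (3,4)
Op 8: place WB@(5,3)
Op 9: place BN@(0,5)
Per-piece attacks for W:
  WK@(1,3): attacks (1,4) (1,2) (2,3) (0,3) (2,4) (2,2) (0,4) (0,2)
  WK@(2,1): attacks (2,2) (2,0) (3,1) (1,1) (3,2) (3,0) (1,2) (1,0)
  WB@(5,3): attacks (4,4) (3,5) (4,2) (3,1) (2,0)
Union (17 distinct): (0,2) (0,3) (0,4) (1,0) (1,1) (1,2) (1,4) (2,0) (2,2) (2,3) (2,4) (3,0) (3,1) (3,2) (3,5) (4,2) (4,4)

Answer: 17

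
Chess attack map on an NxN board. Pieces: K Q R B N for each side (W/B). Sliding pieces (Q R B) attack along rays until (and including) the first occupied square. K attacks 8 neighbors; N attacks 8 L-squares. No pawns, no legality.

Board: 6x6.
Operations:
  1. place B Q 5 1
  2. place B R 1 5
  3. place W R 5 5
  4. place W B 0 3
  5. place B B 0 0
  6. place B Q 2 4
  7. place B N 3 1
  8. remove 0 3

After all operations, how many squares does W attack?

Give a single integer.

Answer: 8

Derivation:
Op 1: place BQ@(5,1)
Op 2: place BR@(1,5)
Op 3: place WR@(5,5)
Op 4: place WB@(0,3)
Op 5: place BB@(0,0)
Op 6: place BQ@(2,4)
Op 7: place BN@(3,1)
Op 8: remove (0,3)
Per-piece attacks for W:
  WR@(5,5): attacks (5,4) (5,3) (5,2) (5,1) (4,5) (3,5) (2,5) (1,5) [ray(0,-1) blocked at (5,1); ray(-1,0) blocked at (1,5)]
Union (8 distinct): (1,5) (2,5) (3,5) (4,5) (5,1) (5,2) (5,3) (5,4)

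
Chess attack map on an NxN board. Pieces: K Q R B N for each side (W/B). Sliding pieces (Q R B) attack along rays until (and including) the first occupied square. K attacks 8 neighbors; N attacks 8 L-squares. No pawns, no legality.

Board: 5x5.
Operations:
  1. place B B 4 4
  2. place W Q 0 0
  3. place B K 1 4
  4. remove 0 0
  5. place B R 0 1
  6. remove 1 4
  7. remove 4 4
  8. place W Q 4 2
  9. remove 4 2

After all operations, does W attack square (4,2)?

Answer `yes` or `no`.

Answer: no

Derivation:
Op 1: place BB@(4,4)
Op 2: place WQ@(0,0)
Op 3: place BK@(1,4)
Op 4: remove (0,0)
Op 5: place BR@(0,1)
Op 6: remove (1,4)
Op 7: remove (4,4)
Op 8: place WQ@(4,2)
Op 9: remove (4,2)
Per-piece attacks for W:
W attacks (4,2): no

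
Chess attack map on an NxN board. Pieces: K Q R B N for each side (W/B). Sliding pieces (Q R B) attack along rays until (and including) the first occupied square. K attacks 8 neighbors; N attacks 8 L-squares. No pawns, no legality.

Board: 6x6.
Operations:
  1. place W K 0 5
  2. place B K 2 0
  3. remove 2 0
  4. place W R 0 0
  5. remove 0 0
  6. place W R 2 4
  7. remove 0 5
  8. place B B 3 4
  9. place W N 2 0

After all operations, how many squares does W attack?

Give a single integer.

Op 1: place WK@(0,5)
Op 2: place BK@(2,0)
Op 3: remove (2,0)
Op 4: place WR@(0,0)
Op 5: remove (0,0)
Op 6: place WR@(2,4)
Op 7: remove (0,5)
Op 8: place BB@(3,4)
Op 9: place WN@(2,0)
Per-piece attacks for W:
  WN@(2,0): attacks (3,2) (4,1) (1,2) (0,1)
  WR@(2,4): attacks (2,5) (2,3) (2,2) (2,1) (2,0) (3,4) (1,4) (0,4) [ray(0,-1) blocked at (2,0); ray(1,0) blocked at (3,4)]
Union (12 distinct): (0,1) (0,4) (1,2) (1,4) (2,0) (2,1) (2,2) (2,3) (2,5) (3,2) (3,4) (4,1)

Answer: 12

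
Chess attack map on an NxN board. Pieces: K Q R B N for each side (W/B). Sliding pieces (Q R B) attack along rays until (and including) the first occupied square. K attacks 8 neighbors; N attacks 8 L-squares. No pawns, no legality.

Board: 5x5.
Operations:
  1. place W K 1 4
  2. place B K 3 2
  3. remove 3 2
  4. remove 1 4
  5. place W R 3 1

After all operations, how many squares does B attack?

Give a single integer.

Answer: 0

Derivation:
Op 1: place WK@(1,4)
Op 2: place BK@(3,2)
Op 3: remove (3,2)
Op 4: remove (1,4)
Op 5: place WR@(3,1)
Per-piece attacks for B:
Union (0 distinct): (none)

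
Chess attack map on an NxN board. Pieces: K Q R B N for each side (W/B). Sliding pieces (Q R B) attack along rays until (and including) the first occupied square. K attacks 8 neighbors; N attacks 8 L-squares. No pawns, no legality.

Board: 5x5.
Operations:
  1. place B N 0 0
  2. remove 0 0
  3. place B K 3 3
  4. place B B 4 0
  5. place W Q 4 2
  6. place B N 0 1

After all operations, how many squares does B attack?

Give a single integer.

Answer: 12

Derivation:
Op 1: place BN@(0,0)
Op 2: remove (0,0)
Op 3: place BK@(3,3)
Op 4: place BB@(4,0)
Op 5: place WQ@(4,2)
Op 6: place BN@(0,1)
Per-piece attacks for B:
  BN@(0,1): attacks (1,3) (2,2) (2,0)
  BK@(3,3): attacks (3,4) (3,2) (4,3) (2,3) (4,4) (4,2) (2,4) (2,2)
  BB@(4,0): attacks (3,1) (2,2) (1,3) (0,4)
Union (12 distinct): (0,4) (1,3) (2,0) (2,2) (2,3) (2,4) (3,1) (3,2) (3,4) (4,2) (4,3) (4,4)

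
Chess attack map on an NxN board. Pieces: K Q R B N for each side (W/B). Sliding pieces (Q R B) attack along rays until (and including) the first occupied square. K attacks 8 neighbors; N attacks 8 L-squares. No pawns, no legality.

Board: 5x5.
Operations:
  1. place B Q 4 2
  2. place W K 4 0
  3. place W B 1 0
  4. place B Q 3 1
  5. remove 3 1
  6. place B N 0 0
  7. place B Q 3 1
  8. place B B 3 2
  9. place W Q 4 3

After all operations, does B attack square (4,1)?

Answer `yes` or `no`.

Answer: yes

Derivation:
Op 1: place BQ@(4,2)
Op 2: place WK@(4,0)
Op 3: place WB@(1,0)
Op 4: place BQ@(3,1)
Op 5: remove (3,1)
Op 6: place BN@(0,0)
Op 7: place BQ@(3,1)
Op 8: place BB@(3,2)
Op 9: place WQ@(4,3)
Per-piece attacks for B:
  BN@(0,0): attacks (1,2) (2,1)
  BQ@(3,1): attacks (3,2) (3,0) (4,1) (2,1) (1,1) (0,1) (4,2) (4,0) (2,2) (1,3) (0,4) (2,0) [ray(0,1) blocked at (3,2); ray(1,1) blocked at (4,2); ray(1,-1) blocked at (4,0)]
  BB@(3,2): attacks (4,3) (4,1) (2,3) (1,4) (2,1) (1,0) [ray(1,1) blocked at (4,3); ray(-1,-1) blocked at (1,0)]
  BQ@(4,2): attacks (4,3) (4,1) (4,0) (3,2) (3,3) (2,4) (3,1) [ray(0,1) blocked at (4,3); ray(0,-1) blocked at (4,0); ray(-1,0) blocked at (3,2); ray(-1,-1) blocked at (3,1)]
B attacks (4,1): yes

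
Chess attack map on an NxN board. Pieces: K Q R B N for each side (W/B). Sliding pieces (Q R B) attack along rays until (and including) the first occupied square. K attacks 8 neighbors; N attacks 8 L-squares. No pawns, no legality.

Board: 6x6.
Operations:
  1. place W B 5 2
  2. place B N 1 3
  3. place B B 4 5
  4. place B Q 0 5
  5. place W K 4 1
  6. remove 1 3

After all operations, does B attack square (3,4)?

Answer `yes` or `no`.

Op 1: place WB@(5,2)
Op 2: place BN@(1,3)
Op 3: place BB@(4,5)
Op 4: place BQ@(0,5)
Op 5: place WK@(4,1)
Op 6: remove (1,3)
Per-piece attacks for B:
  BQ@(0,5): attacks (0,4) (0,3) (0,2) (0,1) (0,0) (1,5) (2,5) (3,5) (4,5) (1,4) (2,3) (3,2) (4,1) [ray(1,0) blocked at (4,5); ray(1,-1) blocked at (4,1)]
  BB@(4,5): attacks (5,4) (3,4) (2,3) (1,2) (0,1)
B attacks (3,4): yes

Answer: yes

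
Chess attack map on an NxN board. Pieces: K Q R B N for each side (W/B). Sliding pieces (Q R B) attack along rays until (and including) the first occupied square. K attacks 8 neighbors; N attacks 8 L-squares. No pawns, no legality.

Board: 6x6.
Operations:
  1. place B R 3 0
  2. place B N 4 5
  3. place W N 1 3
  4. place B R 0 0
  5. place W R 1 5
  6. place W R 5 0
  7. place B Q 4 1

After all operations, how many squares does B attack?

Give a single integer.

Answer: 28

Derivation:
Op 1: place BR@(3,0)
Op 2: place BN@(4,5)
Op 3: place WN@(1,3)
Op 4: place BR@(0,0)
Op 5: place WR@(1,5)
Op 6: place WR@(5,0)
Op 7: place BQ@(4,1)
Per-piece attacks for B:
  BR@(0,0): attacks (0,1) (0,2) (0,3) (0,4) (0,5) (1,0) (2,0) (3,0) [ray(1,0) blocked at (3,0)]
  BR@(3,0): attacks (3,1) (3,2) (3,3) (3,4) (3,5) (4,0) (5,0) (2,0) (1,0) (0,0) [ray(1,0) blocked at (5,0); ray(-1,0) blocked at (0,0)]
  BQ@(4,1): attacks (4,2) (4,3) (4,4) (4,5) (4,0) (5,1) (3,1) (2,1) (1,1) (0,1) (5,2) (5,0) (3,2) (2,3) (1,4) (0,5) (3,0) [ray(0,1) blocked at (4,5); ray(1,-1) blocked at (5,0); ray(-1,-1) blocked at (3,0)]
  BN@(4,5): attacks (5,3) (3,3) (2,4)
Union (28 distinct): (0,0) (0,1) (0,2) (0,3) (0,4) (0,5) (1,0) (1,1) (1,4) (2,0) (2,1) (2,3) (2,4) (3,0) (3,1) (3,2) (3,3) (3,4) (3,5) (4,0) (4,2) (4,3) (4,4) (4,5) (5,0) (5,1) (5,2) (5,3)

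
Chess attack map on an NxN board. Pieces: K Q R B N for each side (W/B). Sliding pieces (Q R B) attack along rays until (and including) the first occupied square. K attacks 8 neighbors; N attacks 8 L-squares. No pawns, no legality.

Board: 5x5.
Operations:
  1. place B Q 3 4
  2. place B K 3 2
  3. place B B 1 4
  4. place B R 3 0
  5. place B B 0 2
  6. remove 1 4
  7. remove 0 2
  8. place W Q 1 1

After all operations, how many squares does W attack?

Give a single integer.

Answer: 14

Derivation:
Op 1: place BQ@(3,4)
Op 2: place BK@(3,2)
Op 3: place BB@(1,4)
Op 4: place BR@(3,0)
Op 5: place BB@(0,2)
Op 6: remove (1,4)
Op 7: remove (0,2)
Op 8: place WQ@(1,1)
Per-piece attacks for W:
  WQ@(1,1): attacks (1,2) (1,3) (1,4) (1,0) (2,1) (3,1) (4,1) (0,1) (2,2) (3,3) (4,4) (2,0) (0,2) (0,0)
Union (14 distinct): (0,0) (0,1) (0,2) (1,0) (1,2) (1,3) (1,4) (2,0) (2,1) (2,2) (3,1) (3,3) (4,1) (4,4)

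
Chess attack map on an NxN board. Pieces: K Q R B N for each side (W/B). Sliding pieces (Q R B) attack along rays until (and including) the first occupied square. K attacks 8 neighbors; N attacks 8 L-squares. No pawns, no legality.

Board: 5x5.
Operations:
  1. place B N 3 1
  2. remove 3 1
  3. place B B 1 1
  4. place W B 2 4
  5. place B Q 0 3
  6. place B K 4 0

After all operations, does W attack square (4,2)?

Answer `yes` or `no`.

Answer: yes

Derivation:
Op 1: place BN@(3,1)
Op 2: remove (3,1)
Op 3: place BB@(1,1)
Op 4: place WB@(2,4)
Op 5: place BQ@(0,3)
Op 6: place BK@(4,0)
Per-piece attacks for W:
  WB@(2,4): attacks (3,3) (4,2) (1,3) (0,2)
W attacks (4,2): yes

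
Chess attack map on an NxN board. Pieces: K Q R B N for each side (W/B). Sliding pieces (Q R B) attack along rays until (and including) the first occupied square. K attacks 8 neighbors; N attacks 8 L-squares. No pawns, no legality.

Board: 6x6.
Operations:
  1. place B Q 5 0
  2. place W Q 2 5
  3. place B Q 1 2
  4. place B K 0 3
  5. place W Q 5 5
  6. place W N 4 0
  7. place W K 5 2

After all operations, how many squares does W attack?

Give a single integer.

Op 1: place BQ@(5,0)
Op 2: place WQ@(2,5)
Op 3: place BQ@(1,2)
Op 4: place BK@(0,3)
Op 5: place WQ@(5,5)
Op 6: place WN@(4,0)
Op 7: place WK@(5,2)
Per-piece attacks for W:
  WQ@(2,5): attacks (2,4) (2,3) (2,2) (2,1) (2,0) (3,5) (4,5) (5,5) (1,5) (0,5) (3,4) (4,3) (5,2) (1,4) (0,3) [ray(1,0) blocked at (5,5); ray(1,-1) blocked at (5,2); ray(-1,-1) blocked at (0,3)]
  WN@(4,0): attacks (5,2) (3,2) (2,1)
  WK@(5,2): attacks (5,3) (5,1) (4,2) (4,3) (4,1)
  WQ@(5,5): attacks (5,4) (5,3) (5,2) (4,5) (3,5) (2,5) (4,4) (3,3) (2,2) (1,1) (0,0) [ray(0,-1) blocked at (5,2); ray(-1,0) blocked at (2,5)]
Union (26 distinct): (0,0) (0,3) (0,5) (1,1) (1,4) (1,5) (2,0) (2,1) (2,2) (2,3) (2,4) (2,5) (3,2) (3,3) (3,4) (3,5) (4,1) (4,2) (4,3) (4,4) (4,5) (5,1) (5,2) (5,3) (5,4) (5,5)

Answer: 26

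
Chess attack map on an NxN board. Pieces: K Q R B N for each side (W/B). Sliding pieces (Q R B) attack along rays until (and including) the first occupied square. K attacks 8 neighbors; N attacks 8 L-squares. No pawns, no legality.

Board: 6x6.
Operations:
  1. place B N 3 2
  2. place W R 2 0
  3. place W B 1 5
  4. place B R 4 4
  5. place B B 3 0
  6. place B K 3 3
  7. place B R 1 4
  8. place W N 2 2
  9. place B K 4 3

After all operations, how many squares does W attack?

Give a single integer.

Answer: 14

Derivation:
Op 1: place BN@(3,2)
Op 2: place WR@(2,0)
Op 3: place WB@(1,5)
Op 4: place BR@(4,4)
Op 5: place BB@(3,0)
Op 6: place BK@(3,3)
Op 7: place BR@(1,4)
Op 8: place WN@(2,2)
Op 9: place BK@(4,3)
Per-piece attacks for W:
  WB@(1,5): attacks (2,4) (3,3) (0,4) [ray(1,-1) blocked at (3,3)]
  WR@(2,0): attacks (2,1) (2,2) (3,0) (1,0) (0,0) [ray(0,1) blocked at (2,2); ray(1,0) blocked at (3,0)]
  WN@(2,2): attacks (3,4) (4,3) (1,4) (0,3) (3,0) (4,1) (1,0) (0,1)
Union (14 distinct): (0,0) (0,1) (0,3) (0,4) (1,0) (1,4) (2,1) (2,2) (2,4) (3,0) (3,3) (3,4) (4,1) (4,3)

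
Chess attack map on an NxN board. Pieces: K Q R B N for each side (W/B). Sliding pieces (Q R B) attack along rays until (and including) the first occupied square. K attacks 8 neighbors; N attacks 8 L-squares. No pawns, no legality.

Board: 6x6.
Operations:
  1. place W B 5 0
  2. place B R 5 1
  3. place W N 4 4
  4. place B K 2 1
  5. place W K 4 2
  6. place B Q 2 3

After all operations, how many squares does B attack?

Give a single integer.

Answer: 26

Derivation:
Op 1: place WB@(5,0)
Op 2: place BR@(5,1)
Op 3: place WN@(4,4)
Op 4: place BK@(2,1)
Op 5: place WK@(4,2)
Op 6: place BQ@(2,3)
Per-piece attacks for B:
  BK@(2,1): attacks (2,2) (2,0) (3,1) (1,1) (3,2) (3,0) (1,2) (1,0)
  BQ@(2,3): attacks (2,4) (2,5) (2,2) (2,1) (3,3) (4,3) (5,3) (1,3) (0,3) (3,4) (4,5) (3,2) (4,1) (5,0) (1,4) (0,5) (1,2) (0,1) [ray(0,-1) blocked at (2,1); ray(1,-1) blocked at (5,0)]
  BR@(5,1): attacks (5,2) (5,3) (5,4) (5,5) (5,0) (4,1) (3,1) (2,1) [ray(0,-1) blocked at (5,0); ray(-1,0) blocked at (2,1)]
Union (26 distinct): (0,1) (0,3) (0,5) (1,0) (1,1) (1,2) (1,3) (1,4) (2,0) (2,1) (2,2) (2,4) (2,5) (3,0) (3,1) (3,2) (3,3) (3,4) (4,1) (4,3) (4,5) (5,0) (5,2) (5,3) (5,4) (5,5)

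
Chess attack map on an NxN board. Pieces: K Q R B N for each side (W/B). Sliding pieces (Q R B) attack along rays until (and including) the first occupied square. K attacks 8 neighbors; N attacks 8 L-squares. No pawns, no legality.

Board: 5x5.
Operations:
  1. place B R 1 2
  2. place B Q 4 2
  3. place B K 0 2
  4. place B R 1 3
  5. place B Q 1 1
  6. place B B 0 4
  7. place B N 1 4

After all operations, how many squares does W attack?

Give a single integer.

Answer: 0

Derivation:
Op 1: place BR@(1,2)
Op 2: place BQ@(4,2)
Op 3: place BK@(0,2)
Op 4: place BR@(1,3)
Op 5: place BQ@(1,1)
Op 6: place BB@(0,4)
Op 7: place BN@(1,4)
Per-piece attacks for W:
Union (0 distinct): (none)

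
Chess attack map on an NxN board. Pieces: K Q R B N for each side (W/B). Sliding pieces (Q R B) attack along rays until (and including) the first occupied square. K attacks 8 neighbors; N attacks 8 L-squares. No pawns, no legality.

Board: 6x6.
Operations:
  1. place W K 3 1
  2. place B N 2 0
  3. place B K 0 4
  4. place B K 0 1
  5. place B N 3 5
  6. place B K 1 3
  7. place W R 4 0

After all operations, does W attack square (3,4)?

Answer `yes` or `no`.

Answer: no

Derivation:
Op 1: place WK@(3,1)
Op 2: place BN@(2,0)
Op 3: place BK@(0,4)
Op 4: place BK@(0,1)
Op 5: place BN@(3,5)
Op 6: place BK@(1,3)
Op 7: place WR@(4,0)
Per-piece attacks for W:
  WK@(3,1): attacks (3,2) (3,0) (4,1) (2,1) (4,2) (4,0) (2,2) (2,0)
  WR@(4,0): attacks (4,1) (4,2) (4,3) (4,4) (4,5) (5,0) (3,0) (2,0) [ray(-1,0) blocked at (2,0)]
W attacks (3,4): no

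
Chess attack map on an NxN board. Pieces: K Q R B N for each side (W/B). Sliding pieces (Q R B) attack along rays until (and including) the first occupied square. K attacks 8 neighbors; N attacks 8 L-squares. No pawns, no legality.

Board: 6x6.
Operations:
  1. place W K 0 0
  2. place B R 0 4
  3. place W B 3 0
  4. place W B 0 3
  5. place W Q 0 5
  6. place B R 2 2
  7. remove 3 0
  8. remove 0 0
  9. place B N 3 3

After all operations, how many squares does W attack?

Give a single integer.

Answer: 14

Derivation:
Op 1: place WK@(0,0)
Op 2: place BR@(0,4)
Op 3: place WB@(3,0)
Op 4: place WB@(0,3)
Op 5: place WQ@(0,5)
Op 6: place BR@(2,2)
Op 7: remove (3,0)
Op 8: remove (0,0)
Op 9: place BN@(3,3)
Per-piece attacks for W:
  WB@(0,3): attacks (1,4) (2,5) (1,2) (2,1) (3,0)
  WQ@(0,5): attacks (0,4) (1,5) (2,5) (3,5) (4,5) (5,5) (1,4) (2,3) (3,2) (4,1) (5,0) [ray(0,-1) blocked at (0,4)]
Union (14 distinct): (0,4) (1,2) (1,4) (1,5) (2,1) (2,3) (2,5) (3,0) (3,2) (3,5) (4,1) (4,5) (5,0) (5,5)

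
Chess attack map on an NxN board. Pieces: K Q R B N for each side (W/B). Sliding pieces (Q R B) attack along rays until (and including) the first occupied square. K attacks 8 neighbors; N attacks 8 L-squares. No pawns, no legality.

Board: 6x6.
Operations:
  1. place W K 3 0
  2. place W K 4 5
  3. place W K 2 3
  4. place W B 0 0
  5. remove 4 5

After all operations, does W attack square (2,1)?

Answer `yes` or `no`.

Op 1: place WK@(3,0)
Op 2: place WK@(4,5)
Op 3: place WK@(2,3)
Op 4: place WB@(0,0)
Op 5: remove (4,5)
Per-piece attacks for W:
  WB@(0,0): attacks (1,1) (2,2) (3,3) (4,4) (5,5)
  WK@(2,3): attacks (2,4) (2,2) (3,3) (1,3) (3,4) (3,2) (1,4) (1,2)
  WK@(3,0): attacks (3,1) (4,0) (2,0) (4,1) (2,1)
W attacks (2,1): yes

Answer: yes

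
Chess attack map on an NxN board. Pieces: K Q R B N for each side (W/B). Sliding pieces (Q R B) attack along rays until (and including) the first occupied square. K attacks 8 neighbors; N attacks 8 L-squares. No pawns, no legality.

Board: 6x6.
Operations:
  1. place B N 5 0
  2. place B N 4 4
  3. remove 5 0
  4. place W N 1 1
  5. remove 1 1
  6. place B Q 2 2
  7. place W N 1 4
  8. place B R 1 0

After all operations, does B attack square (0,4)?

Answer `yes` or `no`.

Answer: yes

Derivation:
Op 1: place BN@(5,0)
Op 2: place BN@(4,4)
Op 3: remove (5,0)
Op 4: place WN@(1,1)
Op 5: remove (1,1)
Op 6: place BQ@(2,2)
Op 7: place WN@(1,4)
Op 8: place BR@(1,0)
Per-piece attacks for B:
  BR@(1,0): attacks (1,1) (1,2) (1,3) (1,4) (2,0) (3,0) (4,0) (5,0) (0,0) [ray(0,1) blocked at (1,4)]
  BQ@(2,2): attacks (2,3) (2,4) (2,5) (2,1) (2,0) (3,2) (4,2) (5,2) (1,2) (0,2) (3,3) (4,4) (3,1) (4,0) (1,3) (0,4) (1,1) (0,0) [ray(1,1) blocked at (4,4)]
  BN@(4,4): attacks (2,5) (5,2) (3,2) (2,3)
B attacks (0,4): yes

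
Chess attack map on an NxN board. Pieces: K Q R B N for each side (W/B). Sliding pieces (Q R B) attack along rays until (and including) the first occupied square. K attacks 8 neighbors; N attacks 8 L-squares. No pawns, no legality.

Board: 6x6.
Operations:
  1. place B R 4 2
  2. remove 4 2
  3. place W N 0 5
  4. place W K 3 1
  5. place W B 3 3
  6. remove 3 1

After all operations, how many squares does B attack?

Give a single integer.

Answer: 0

Derivation:
Op 1: place BR@(4,2)
Op 2: remove (4,2)
Op 3: place WN@(0,5)
Op 4: place WK@(3,1)
Op 5: place WB@(3,3)
Op 6: remove (3,1)
Per-piece attacks for B:
Union (0 distinct): (none)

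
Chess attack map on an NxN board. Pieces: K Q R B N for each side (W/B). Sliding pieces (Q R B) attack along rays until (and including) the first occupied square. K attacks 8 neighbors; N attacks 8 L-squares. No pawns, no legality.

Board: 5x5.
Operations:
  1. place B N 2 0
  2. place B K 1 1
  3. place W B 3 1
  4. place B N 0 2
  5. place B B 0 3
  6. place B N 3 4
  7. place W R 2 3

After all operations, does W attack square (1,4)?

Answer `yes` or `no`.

Op 1: place BN@(2,0)
Op 2: place BK@(1,1)
Op 3: place WB@(3,1)
Op 4: place BN@(0,2)
Op 5: place BB@(0,3)
Op 6: place BN@(3,4)
Op 7: place WR@(2,3)
Per-piece attacks for W:
  WR@(2,3): attacks (2,4) (2,2) (2,1) (2,0) (3,3) (4,3) (1,3) (0,3) [ray(0,-1) blocked at (2,0); ray(-1,0) blocked at (0,3)]
  WB@(3,1): attacks (4,2) (4,0) (2,2) (1,3) (0,4) (2,0) [ray(-1,-1) blocked at (2,0)]
W attacks (1,4): no

Answer: no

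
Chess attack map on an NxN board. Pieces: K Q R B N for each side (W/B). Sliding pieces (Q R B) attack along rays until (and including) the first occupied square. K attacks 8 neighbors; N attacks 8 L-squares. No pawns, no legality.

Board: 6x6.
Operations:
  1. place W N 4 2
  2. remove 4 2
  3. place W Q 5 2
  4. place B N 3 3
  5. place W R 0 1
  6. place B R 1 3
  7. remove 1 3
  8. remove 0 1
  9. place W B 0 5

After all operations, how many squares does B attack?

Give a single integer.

Op 1: place WN@(4,2)
Op 2: remove (4,2)
Op 3: place WQ@(5,2)
Op 4: place BN@(3,3)
Op 5: place WR@(0,1)
Op 6: place BR@(1,3)
Op 7: remove (1,3)
Op 8: remove (0,1)
Op 9: place WB@(0,5)
Per-piece attacks for B:
  BN@(3,3): attacks (4,5) (5,4) (2,5) (1,4) (4,1) (5,2) (2,1) (1,2)
Union (8 distinct): (1,2) (1,4) (2,1) (2,5) (4,1) (4,5) (5,2) (5,4)

Answer: 8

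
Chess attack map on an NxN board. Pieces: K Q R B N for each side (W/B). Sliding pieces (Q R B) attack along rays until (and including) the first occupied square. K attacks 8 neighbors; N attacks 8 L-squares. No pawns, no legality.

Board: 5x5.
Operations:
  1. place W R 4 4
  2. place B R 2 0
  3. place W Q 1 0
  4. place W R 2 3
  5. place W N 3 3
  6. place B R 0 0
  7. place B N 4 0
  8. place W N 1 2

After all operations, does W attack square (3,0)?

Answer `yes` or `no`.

Answer: no

Derivation:
Op 1: place WR@(4,4)
Op 2: place BR@(2,0)
Op 3: place WQ@(1,0)
Op 4: place WR@(2,3)
Op 5: place WN@(3,3)
Op 6: place BR@(0,0)
Op 7: place BN@(4,0)
Op 8: place WN@(1,2)
Per-piece attacks for W:
  WQ@(1,0): attacks (1,1) (1,2) (2,0) (0,0) (2,1) (3,2) (4,3) (0,1) [ray(0,1) blocked at (1,2); ray(1,0) blocked at (2,0); ray(-1,0) blocked at (0,0)]
  WN@(1,2): attacks (2,4) (3,3) (0,4) (2,0) (3,1) (0,0)
  WR@(2,3): attacks (2,4) (2,2) (2,1) (2,0) (3,3) (1,3) (0,3) [ray(0,-1) blocked at (2,0); ray(1,0) blocked at (3,3)]
  WN@(3,3): attacks (1,4) (4,1) (2,1) (1,2)
  WR@(4,4): attacks (4,3) (4,2) (4,1) (4,0) (3,4) (2,4) (1,4) (0,4) [ray(0,-1) blocked at (4,0)]
W attacks (3,0): no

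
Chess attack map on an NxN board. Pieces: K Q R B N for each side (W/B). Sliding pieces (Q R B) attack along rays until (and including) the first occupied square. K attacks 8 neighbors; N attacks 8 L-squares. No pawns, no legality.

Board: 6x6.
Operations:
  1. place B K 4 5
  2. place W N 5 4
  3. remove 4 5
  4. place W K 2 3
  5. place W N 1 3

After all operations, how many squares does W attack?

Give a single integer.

Answer: 14

Derivation:
Op 1: place BK@(4,5)
Op 2: place WN@(5,4)
Op 3: remove (4,5)
Op 4: place WK@(2,3)
Op 5: place WN@(1,3)
Per-piece attacks for W:
  WN@(1,3): attacks (2,5) (3,4) (0,5) (2,1) (3,2) (0,1)
  WK@(2,3): attacks (2,4) (2,2) (3,3) (1,3) (3,4) (3,2) (1,4) (1,2)
  WN@(5,4): attacks (3,5) (4,2) (3,3)
Union (14 distinct): (0,1) (0,5) (1,2) (1,3) (1,4) (2,1) (2,2) (2,4) (2,5) (3,2) (3,3) (3,4) (3,5) (4,2)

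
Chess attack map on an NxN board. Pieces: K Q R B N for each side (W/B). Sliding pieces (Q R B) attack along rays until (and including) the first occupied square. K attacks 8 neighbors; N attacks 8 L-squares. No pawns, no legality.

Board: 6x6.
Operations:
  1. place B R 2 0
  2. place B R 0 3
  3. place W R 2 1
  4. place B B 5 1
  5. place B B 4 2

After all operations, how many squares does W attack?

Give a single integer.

Op 1: place BR@(2,0)
Op 2: place BR@(0,3)
Op 3: place WR@(2,1)
Op 4: place BB@(5,1)
Op 5: place BB@(4,2)
Per-piece attacks for W:
  WR@(2,1): attacks (2,2) (2,3) (2,4) (2,5) (2,0) (3,1) (4,1) (5,1) (1,1) (0,1) [ray(0,-1) blocked at (2,0); ray(1,0) blocked at (5,1)]
Union (10 distinct): (0,1) (1,1) (2,0) (2,2) (2,3) (2,4) (2,5) (3,1) (4,1) (5,1)

Answer: 10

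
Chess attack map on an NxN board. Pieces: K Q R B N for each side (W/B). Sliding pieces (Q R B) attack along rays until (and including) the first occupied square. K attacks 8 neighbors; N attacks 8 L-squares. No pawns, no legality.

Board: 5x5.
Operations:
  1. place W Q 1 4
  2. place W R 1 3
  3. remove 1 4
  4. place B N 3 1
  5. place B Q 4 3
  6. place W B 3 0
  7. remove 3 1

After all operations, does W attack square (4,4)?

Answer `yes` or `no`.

Answer: no

Derivation:
Op 1: place WQ@(1,4)
Op 2: place WR@(1,3)
Op 3: remove (1,4)
Op 4: place BN@(3,1)
Op 5: place BQ@(4,3)
Op 6: place WB@(3,0)
Op 7: remove (3,1)
Per-piece attacks for W:
  WR@(1,3): attacks (1,4) (1,2) (1,1) (1,0) (2,3) (3,3) (4,3) (0,3) [ray(1,0) blocked at (4,3)]
  WB@(3,0): attacks (4,1) (2,1) (1,2) (0,3)
W attacks (4,4): no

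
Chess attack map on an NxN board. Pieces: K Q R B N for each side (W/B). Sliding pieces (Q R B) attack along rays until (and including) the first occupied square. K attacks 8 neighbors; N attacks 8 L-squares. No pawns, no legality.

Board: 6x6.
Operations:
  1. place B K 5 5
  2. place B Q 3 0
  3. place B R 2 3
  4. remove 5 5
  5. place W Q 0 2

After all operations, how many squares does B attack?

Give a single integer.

Op 1: place BK@(5,5)
Op 2: place BQ@(3,0)
Op 3: place BR@(2,3)
Op 4: remove (5,5)
Op 5: place WQ@(0,2)
Per-piece attacks for B:
  BR@(2,3): attacks (2,4) (2,5) (2,2) (2,1) (2,0) (3,3) (4,3) (5,3) (1,3) (0,3)
  BQ@(3,0): attacks (3,1) (3,2) (3,3) (3,4) (3,5) (4,0) (5,0) (2,0) (1,0) (0,0) (4,1) (5,2) (2,1) (1,2) (0,3)
Union (21 distinct): (0,0) (0,3) (1,0) (1,2) (1,3) (2,0) (2,1) (2,2) (2,4) (2,5) (3,1) (3,2) (3,3) (3,4) (3,5) (4,0) (4,1) (4,3) (5,0) (5,2) (5,3)

Answer: 21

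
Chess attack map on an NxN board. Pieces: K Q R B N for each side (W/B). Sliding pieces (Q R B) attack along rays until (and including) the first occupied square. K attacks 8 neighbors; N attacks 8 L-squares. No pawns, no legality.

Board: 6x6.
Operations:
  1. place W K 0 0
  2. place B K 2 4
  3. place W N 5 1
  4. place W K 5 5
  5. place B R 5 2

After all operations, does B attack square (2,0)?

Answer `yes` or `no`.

Answer: no

Derivation:
Op 1: place WK@(0,0)
Op 2: place BK@(2,4)
Op 3: place WN@(5,1)
Op 4: place WK@(5,5)
Op 5: place BR@(5,2)
Per-piece attacks for B:
  BK@(2,4): attacks (2,5) (2,3) (3,4) (1,4) (3,5) (3,3) (1,5) (1,3)
  BR@(5,2): attacks (5,3) (5,4) (5,5) (5,1) (4,2) (3,2) (2,2) (1,2) (0,2) [ray(0,1) blocked at (5,5); ray(0,-1) blocked at (5,1)]
B attacks (2,0): no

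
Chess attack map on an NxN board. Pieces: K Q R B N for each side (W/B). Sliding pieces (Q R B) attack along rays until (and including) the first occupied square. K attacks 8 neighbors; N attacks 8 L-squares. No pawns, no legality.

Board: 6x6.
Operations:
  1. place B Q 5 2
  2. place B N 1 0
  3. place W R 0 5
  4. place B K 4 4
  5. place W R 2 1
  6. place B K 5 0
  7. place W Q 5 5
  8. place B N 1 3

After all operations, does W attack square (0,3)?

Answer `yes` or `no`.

Answer: yes

Derivation:
Op 1: place BQ@(5,2)
Op 2: place BN@(1,0)
Op 3: place WR@(0,5)
Op 4: place BK@(4,4)
Op 5: place WR@(2,1)
Op 6: place BK@(5,0)
Op 7: place WQ@(5,5)
Op 8: place BN@(1,3)
Per-piece attacks for W:
  WR@(0,5): attacks (0,4) (0,3) (0,2) (0,1) (0,0) (1,5) (2,5) (3,5) (4,5) (5,5) [ray(1,0) blocked at (5,5)]
  WR@(2,1): attacks (2,2) (2,3) (2,4) (2,5) (2,0) (3,1) (4,1) (5,1) (1,1) (0,1)
  WQ@(5,5): attacks (5,4) (5,3) (5,2) (4,5) (3,5) (2,5) (1,5) (0,5) (4,4) [ray(0,-1) blocked at (5,2); ray(-1,0) blocked at (0,5); ray(-1,-1) blocked at (4,4)]
W attacks (0,3): yes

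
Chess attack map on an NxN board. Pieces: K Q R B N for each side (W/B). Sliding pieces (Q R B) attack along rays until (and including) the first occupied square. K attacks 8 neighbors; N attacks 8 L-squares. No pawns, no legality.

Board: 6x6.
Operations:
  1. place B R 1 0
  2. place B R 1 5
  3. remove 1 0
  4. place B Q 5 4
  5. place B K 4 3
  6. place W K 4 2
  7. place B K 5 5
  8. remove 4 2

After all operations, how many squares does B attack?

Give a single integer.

Answer: 23

Derivation:
Op 1: place BR@(1,0)
Op 2: place BR@(1,5)
Op 3: remove (1,0)
Op 4: place BQ@(5,4)
Op 5: place BK@(4,3)
Op 6: place WK@(4,2)
Op 7: place BK@(5,5)
Op 8: remove (4,2)
Per-piece attacks for B:
  BR@(1,5): attacks (1,4) (1,3) (1,2) (1,1) (1,0) (2,5) (3,5) (4,5) (5,5) (0,5) [ray(1,0) blocked at (5,5)]
  BK@(4,3): attacks (4,4) (4,2) (5,3) (3,3) (5,4) (5,2) (3,4) (3,2)
  BQ@(5,4): attacks (5,5) (5,3) (5,2) (5,1) (5,0) (4,4) (3,4) (2,4) (1,4) (0,4) (4,5) (4,3) [ray(0,1) blocked at (5,5); ray(-1,-1) blocked at (4,3)]
  BK@(5,5): attacks (5,4) (4,5) (4,4)
Union (23 distinct): (0,4) (0,5) (1,0) (1,1) (1,2) (1,3) (1,4) (2,4) (2,5) (3,2) (3,3) (3,4) (3,5) (4,2) (4,3) (4,4) (4,5) (5,0) (5,1) (5,2) (5,3) (5,4) (5,5)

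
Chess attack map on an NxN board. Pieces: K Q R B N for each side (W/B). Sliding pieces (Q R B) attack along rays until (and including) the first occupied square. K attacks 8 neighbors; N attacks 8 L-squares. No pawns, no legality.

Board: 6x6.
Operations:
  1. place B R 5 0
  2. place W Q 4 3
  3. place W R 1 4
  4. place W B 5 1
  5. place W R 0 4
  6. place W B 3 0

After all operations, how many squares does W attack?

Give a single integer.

Answer: 27

Derivation:
Op 1: place BR@(5,0)
Op 2: place WQ@(4,3)
Op 3: place WR@(1,4)
Op 4: place WB@(5,1)
Op 5: place WR@(0,4)
Op 6: place WB@(3,0)
Per-piece attacks for W:
  WR@(0,4): attacks (0,5) (0,3) (0,2) (0,1) (0,0) (1,4) [ray(1,0) blocked at (1,4)]
  WR@(1,4): attacks (1,5) (1,3) (1,2) (1,1) (1,0) (2,4) (3,4) (4,4) (5,4) (0,4) [ray(-1,0) blocked at (0,4)]
  WB@(3,0): attacks (4,1) (5,2) (2,1) (1,2) (0,3)
  WQ@(4,3): attacks (4,4) (4,5) (4,2) (4,1) (4,0) (5,3) (3,3) (2,3) (1,3) (0,3) (5,4) (5,2) (3,4) (2,5) (3,2) (2,1) (1,0)
  WB@(5,1): attacks (4,2) (3,3) (2,4) (1,5) (4,0)
Union (27 distinct): (0,0) (0,1) (0,2) (0,3) (0,4) (0,5) (1,0) (1,1) (1,2) (1,3) (1,4) (1,5) (2,1) (2,3) (2,4) (2,5) (3,2) (3,3) (3,4) (4,0) (4,1) (4,2) (4,4) (4,5) (5,2) (5,3) (5,4)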